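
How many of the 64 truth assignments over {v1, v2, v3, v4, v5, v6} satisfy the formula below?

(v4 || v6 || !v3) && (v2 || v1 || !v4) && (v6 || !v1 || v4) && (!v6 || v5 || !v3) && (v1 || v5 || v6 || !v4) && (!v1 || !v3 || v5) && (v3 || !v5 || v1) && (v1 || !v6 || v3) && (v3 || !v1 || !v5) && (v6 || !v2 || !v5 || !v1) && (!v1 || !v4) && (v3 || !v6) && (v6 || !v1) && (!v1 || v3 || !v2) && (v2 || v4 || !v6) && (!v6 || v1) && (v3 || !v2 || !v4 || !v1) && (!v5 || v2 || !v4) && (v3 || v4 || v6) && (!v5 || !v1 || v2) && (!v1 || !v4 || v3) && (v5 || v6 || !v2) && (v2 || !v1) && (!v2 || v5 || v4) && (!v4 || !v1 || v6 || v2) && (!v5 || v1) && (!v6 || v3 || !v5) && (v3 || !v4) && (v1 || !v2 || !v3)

There are 2^6 = 64 truth assignments over (v1, v2, v3, v4, v5, v6).
Split on v2. With v2 = true, the clauses containing v2 are satisfied and !v2 drops from the rest; 1 of the 2^5 = 32 assignments to the other variables satisfy what remains.
With v2 = false, by the same count on the reduced clause set, 0 assignments work.
Total: 1 + 0 = 1.

1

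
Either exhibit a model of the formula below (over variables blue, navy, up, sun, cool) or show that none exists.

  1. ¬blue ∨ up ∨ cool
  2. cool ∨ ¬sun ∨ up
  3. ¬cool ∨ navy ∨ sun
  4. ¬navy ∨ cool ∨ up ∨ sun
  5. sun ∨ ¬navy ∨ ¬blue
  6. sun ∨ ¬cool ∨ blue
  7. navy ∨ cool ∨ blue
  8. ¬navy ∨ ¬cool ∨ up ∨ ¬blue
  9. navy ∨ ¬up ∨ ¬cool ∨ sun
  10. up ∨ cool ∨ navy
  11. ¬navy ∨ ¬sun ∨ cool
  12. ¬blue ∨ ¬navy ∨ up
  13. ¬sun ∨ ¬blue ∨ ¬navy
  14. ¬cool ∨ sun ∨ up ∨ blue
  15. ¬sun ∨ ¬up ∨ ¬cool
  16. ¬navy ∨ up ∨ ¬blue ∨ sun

Branch on blue: set blue = True.
Branch on up: set up = True.
Branch on sun: set sun = False.
The clause (¬navy) is unit, so navy = False.
The clause (¬cool) is unit, so cool = False.
All clauses are satisfied.

blue ↦ True,  navy ↦ False,  up ↦ True,  sun ↦ False,  cool ↦ False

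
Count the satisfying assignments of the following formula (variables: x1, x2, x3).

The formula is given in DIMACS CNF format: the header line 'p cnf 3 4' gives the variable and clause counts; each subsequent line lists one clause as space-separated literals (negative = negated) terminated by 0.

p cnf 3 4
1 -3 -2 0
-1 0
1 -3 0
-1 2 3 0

There are 2^3 = 8 truth assignments over (x1, x2, x3).
Check each against the 4 clauses (columns in the order x1, x2, x3):
  F F F  ✓ satisfies all
  F F T  ✗ fails (x1 ∨ ¬x3)
  F T F  ✓ satisfies all
  F T T  ✗ fails (x1 ∨ ¬x3 ∨ ¬x2)
  T F F  ✗ fails (¬x1)
  T F T  ✗ fails (¬x1)
  T T F  ✗ fails (¬x1)
  T T T  ✗ fails (¬x1)
2 of the 8 rows are models.

2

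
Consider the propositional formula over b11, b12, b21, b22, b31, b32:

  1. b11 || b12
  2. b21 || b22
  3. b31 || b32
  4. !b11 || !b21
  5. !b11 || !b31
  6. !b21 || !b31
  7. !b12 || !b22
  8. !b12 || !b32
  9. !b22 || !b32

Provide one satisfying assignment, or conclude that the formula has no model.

UNSATISFIABLE

Branch on b11: set b11 = true.
From the singleton clause (!b21), b21 = false.
From the singleton clause (b22), b22 = true.
From the singleton clause (!b31), b31 = false.
From the singleton clause (b32), b32 = true.
But (!b32) is also a unit clause — contradiction.
That branch fails; take b11 = false instead.
From the singleton clause (b12), b12 = true.
From the singleton clause (!b22), b22 = false.
From the singleton clause (b21), b21 = true.
From the singleton clause (!b31), b31 = false.
From the singleton clause (b32), b32 = true.
But (!b32) is also a unit clause — contradiction.
Both values of b11 lead to a conflict.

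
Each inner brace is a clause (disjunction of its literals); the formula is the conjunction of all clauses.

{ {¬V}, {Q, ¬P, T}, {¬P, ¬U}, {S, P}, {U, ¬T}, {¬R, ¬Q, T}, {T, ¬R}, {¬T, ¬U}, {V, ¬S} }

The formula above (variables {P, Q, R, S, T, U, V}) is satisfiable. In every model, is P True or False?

Suppose P = False.
The clause (¬V) is unit, so V = False.
The clause (S) is unit, so S = True.
But (¬S) is also a unit clause — contradiction.
So every satisfying assignment has P = True.

True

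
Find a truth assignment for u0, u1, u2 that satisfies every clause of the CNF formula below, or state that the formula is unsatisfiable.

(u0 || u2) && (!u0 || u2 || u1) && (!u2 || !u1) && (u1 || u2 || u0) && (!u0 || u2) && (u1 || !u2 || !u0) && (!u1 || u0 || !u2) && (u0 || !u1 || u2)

u0: false; u1: false; u2: true

Suppose u0 = false.
From the singleton clause (u2), u2 = true.
From the singleton clause (!u1), u1 = false.
Every clause now holds.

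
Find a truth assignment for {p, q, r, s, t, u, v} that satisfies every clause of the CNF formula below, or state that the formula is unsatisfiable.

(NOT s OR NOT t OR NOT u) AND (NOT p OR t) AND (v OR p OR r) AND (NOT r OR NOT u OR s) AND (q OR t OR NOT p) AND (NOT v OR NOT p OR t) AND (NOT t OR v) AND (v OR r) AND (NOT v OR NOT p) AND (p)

UNSATISFIABLE

Unit clause (p) forces p = true.
Unit clause (t) forces t = true.
Unit clause (v) forces v = true.
But (NOT v) is also a unit clause — contradiction.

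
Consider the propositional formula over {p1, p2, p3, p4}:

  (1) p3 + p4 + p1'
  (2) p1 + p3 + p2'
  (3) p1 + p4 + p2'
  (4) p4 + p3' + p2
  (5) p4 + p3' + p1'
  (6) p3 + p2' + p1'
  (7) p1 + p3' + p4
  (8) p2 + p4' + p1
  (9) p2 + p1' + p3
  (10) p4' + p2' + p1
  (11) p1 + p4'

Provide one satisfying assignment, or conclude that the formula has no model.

p1: 0,  p2: 0,  p3: 0,  p4: 0

Try p1 = 0.
The clause (p4') is unit, so p4 = 0.
The clause (p2') is unit, so p2 = 0.
The clause (p3') is unit, so p3 = 0.
Every clause now holds.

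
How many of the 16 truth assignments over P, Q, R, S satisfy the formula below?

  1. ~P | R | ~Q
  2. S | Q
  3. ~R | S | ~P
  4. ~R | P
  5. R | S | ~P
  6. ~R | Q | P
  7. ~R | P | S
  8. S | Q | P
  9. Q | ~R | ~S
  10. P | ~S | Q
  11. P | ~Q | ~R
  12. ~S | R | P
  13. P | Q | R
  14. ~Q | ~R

2

There are 2^4 = 16 truth assignments over (P, Q, R, S).
Check each against the 14 clauses (columns in the order P, Q, R, S):
  F F F F  ✗ fails (S | Q)
  F F F T  ✗ fails (P | ~S | Q)
  F F T F  ✗ fails (S | Q)
  F F T T  ✗ fails (~R | P)
  F T F F  ✓ satisfies all
  F T F T  ✗ fails (~S | R | P)
  F T T F  ✗ fails (~R | P)
  F T T T  ✗ fails (~R | P)
  T F F F  ✗ fails (S | Q)
  T F F T  ✓ satisfies all
  T F T F  ✗ fails (S | Q)
  T F T T  ✗ fails (Q | ~R | ~S)
  T T F F  ✗ fails (~P | R | ~Q)
  T T F T  ✗ fails (~P | R | ~Q)
  T T T F  ✗ fails (~R | S | ~P)
  T T T T  ✗ fails (~Q | ~R)
2 of the 16 rows are models.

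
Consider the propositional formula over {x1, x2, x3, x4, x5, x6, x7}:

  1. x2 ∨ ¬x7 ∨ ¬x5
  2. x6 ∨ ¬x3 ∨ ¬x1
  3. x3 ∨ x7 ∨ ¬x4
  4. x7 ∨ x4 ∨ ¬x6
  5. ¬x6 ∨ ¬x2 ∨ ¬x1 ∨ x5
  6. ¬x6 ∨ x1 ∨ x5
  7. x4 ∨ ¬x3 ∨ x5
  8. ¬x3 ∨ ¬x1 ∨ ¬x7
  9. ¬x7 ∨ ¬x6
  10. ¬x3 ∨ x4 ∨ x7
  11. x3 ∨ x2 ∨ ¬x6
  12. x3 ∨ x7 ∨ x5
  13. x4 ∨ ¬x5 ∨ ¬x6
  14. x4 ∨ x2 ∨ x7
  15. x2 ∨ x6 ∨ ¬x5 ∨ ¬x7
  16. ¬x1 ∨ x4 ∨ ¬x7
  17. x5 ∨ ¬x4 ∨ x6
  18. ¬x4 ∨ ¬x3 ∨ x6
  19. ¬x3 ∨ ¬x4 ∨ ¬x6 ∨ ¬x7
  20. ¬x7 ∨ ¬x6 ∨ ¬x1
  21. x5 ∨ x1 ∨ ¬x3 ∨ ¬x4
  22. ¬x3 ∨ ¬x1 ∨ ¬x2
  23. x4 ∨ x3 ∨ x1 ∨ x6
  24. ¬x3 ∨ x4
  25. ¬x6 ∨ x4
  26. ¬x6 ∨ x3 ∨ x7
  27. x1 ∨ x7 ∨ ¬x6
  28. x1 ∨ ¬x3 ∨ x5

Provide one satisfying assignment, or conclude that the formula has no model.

Branch on x7: set x7 = False.
Branch on x3: set x3 = False.
The clause (¬x4) is unit, so x4 = False.
The clause (¬x6) is unit, so x6 = False.
The clause (x5) is unit, so x5 = True.
The clause (x2) is unit, so x2 = True.
The clause (x1) is unit, so x1 = True.
This assignment satisfies each clause.

x1: True,  x2: True,  x3: False,  x4: False,  x5: True,  x6: False,  x7: False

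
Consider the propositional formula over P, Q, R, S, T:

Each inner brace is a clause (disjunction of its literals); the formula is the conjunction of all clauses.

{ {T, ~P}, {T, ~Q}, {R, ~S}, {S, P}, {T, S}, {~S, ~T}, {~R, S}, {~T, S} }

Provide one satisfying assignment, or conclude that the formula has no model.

P=0, Q=0, R=1, S=1, T=0

Branch on T: set T = 0.
The clause (~P) is unit, so P = 0.
The clause (~Q) is unit, so Q = 0.
The clause (S) is unit, so S = 1.
The clause (R) is unit, so R = 1.
All clauses are satisfied.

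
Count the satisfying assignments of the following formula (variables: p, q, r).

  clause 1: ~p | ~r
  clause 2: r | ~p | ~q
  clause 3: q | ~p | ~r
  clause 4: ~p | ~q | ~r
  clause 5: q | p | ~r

4

There are 2^3 = 8 truth assignments over (p, q, r).
Check each against the 5 clauses (columns in the order p, q, r):
  F F F  ✓ satisfies all
  F F T  ✗ fails (q | p | ~r)
  F T F  ✓ satisfies all
  F T T  ✓ satisfies all
  T F F  ✓ satisfies all
  T F T  ✗ fails (~p | ~r)
  T T F  ✗ fails (r | ~p | ~q)
  T T T  ✗ fails (~p | ~r)
4 of the 8 rows are models.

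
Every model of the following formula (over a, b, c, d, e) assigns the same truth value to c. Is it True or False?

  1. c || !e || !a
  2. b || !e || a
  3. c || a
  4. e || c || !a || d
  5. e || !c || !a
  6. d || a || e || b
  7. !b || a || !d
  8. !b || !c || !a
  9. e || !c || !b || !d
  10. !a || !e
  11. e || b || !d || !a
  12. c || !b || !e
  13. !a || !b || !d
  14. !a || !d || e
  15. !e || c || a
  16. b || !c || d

True

Suppose c = false.
From the singleton clause (a), a = true.
From the singleton clause (!e), e = false.
From the singleton clause (d), d = true.
That conflicts with the unit clause (!d).
So every satisfying assignment has c = True.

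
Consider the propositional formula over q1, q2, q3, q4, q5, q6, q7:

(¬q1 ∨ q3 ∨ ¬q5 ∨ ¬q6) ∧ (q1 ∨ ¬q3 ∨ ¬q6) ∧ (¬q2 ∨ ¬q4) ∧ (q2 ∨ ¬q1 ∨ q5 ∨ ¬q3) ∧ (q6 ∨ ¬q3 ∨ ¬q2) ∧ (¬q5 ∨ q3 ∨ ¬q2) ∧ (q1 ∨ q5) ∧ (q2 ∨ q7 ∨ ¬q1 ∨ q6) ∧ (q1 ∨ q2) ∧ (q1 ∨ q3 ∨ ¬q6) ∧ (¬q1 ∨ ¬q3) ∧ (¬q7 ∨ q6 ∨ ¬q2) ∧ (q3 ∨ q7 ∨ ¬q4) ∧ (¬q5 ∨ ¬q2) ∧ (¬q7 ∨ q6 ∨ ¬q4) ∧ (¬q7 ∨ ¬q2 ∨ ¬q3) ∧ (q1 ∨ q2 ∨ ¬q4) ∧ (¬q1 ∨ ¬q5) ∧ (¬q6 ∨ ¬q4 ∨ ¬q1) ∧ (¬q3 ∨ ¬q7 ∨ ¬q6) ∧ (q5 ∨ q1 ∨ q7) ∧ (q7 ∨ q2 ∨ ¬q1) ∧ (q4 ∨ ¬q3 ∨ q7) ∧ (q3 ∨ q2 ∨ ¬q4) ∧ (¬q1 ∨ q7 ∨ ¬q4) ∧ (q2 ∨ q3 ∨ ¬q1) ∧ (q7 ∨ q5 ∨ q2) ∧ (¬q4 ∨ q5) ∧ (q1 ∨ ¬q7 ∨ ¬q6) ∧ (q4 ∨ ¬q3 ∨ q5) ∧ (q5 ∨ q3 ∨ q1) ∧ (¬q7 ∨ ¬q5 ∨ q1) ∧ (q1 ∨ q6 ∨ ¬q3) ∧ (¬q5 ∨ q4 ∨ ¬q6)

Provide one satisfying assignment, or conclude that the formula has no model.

q1 ↦ True,  q2 ↦ True,  q3 ↦ False,  q4 ↦ False,  q5 ↦ False,  q6 ↦ True,  q7 ↦ False

Branch on q2: set q2 = True.
From the singleton clause (¬q4), q4 = False.
From the singleton clause (¬q5), q5 = False.
From the singleton clause (q1), q1 = True.
From the singleton clause (¬q3), q3 = False.
Branch on q7: set q7 = False.
Every clause is now satisfied; q6 is unconstrained.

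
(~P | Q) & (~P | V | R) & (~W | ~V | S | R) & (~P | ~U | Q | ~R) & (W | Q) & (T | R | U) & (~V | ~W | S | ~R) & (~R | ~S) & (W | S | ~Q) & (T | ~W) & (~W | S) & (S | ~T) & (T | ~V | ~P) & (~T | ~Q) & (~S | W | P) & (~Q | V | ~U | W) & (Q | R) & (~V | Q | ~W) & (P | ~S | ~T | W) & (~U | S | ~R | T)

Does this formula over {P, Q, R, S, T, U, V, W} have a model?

Try P = 0.
Try W = 1.
The clause (T) is unit, so T = 1.
The clause (S) is unit, so S = 1.
The clause (~R) is unit, so R = 0.
The clause (~Q) is unit, so Q = 0.
But (Q) is also a unit clause — contradiction.
Backtrack on W: now try W = 0.
The clause (Q) is unit, so Q = 1.
The clause (S) is unit, so S = 1.
But (~S) is also a unit clause — contradiction.
Either choice for W ends in contradiction.
Backtrack on P: now try P = 1.
The clause (Q) is unit, so Q = 1.
The clause (~T) is unit, so T = 0.
The clause (~W) is unit, so W = 0.
The clause (S) is unit, so S = 1.
The clause (~R) is unit, so R = 0.
The clause (V) is unit, so V = 1.
But (~V) is also a unit clause — contradiction.
Either choice for P ends in contradiction.
No assignment satisfies every clause.

Unsatisfiable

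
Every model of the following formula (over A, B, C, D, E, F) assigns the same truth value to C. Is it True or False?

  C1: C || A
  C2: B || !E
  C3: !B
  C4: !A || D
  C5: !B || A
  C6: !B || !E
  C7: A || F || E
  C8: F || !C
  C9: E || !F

False

Suppose C = true.
(!B) alone gives B = false.
(!E) alone gives E = false.
(F) alone gives F = true.
Now (!F) is unsatisfied and unit — conflict.
So every satisfying assignment has C = False.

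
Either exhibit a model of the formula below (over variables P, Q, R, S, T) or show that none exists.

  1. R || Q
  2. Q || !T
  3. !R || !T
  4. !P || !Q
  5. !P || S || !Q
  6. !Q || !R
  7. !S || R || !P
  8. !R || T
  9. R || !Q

UNSATISFIABLE

Suppose R = true.
(!T) alone gives T = false.
That conflicts with the unit clause (T).
Backtrack on R: now try R = false.
(Q) alone gives Q = true.
That conflicts with the unit clause (!Q).
Neither R = true nor R = false works.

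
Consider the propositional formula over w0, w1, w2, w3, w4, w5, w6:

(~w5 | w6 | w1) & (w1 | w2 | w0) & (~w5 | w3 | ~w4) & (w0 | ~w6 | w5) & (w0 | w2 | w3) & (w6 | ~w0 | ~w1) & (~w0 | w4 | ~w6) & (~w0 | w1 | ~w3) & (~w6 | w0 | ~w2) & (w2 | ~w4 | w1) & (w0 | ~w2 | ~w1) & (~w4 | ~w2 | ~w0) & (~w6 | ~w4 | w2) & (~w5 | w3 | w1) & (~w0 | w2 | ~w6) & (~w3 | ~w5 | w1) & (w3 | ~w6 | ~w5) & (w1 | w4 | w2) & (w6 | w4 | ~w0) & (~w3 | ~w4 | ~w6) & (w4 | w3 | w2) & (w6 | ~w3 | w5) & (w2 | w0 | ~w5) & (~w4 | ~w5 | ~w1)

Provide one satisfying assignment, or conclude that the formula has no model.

Try w5 = 0.
Try w0 = 0.
From the singleton clause (~w6), w6 = 0.
From the singleton clause (~w3), w3 = 0.
From the singleton clause (w2), w2 = 1.
From the singleton clause (~w1), w1 = 0.
All clauses hold; w4 can take either value.

w0: 0,  w1: 0,  w2: 1,  w3: 0,  w4: 0,  w5: 0,  w6: 0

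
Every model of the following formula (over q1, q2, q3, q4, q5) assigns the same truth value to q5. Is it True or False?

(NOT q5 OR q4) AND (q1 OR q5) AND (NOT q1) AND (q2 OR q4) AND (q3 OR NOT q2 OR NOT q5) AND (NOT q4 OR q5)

True

Suppose q5 = false.
Unit clause (q1) forces q1 = true.
Now (NOT q1) is unsatisfied and unit — conflict.
So every satisfying assignment has q5 = True.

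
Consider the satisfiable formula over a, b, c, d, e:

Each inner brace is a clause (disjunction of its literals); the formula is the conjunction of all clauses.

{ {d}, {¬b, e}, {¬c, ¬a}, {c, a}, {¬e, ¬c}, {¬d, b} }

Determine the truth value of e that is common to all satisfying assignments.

Suppose e = False.
The clause (d) is unit, so d = True.
The clause (¬b) is unit, so b = False.
Now (b) is unsatisfied and unit — conflict.
So every satisfying assignment has e = True.

True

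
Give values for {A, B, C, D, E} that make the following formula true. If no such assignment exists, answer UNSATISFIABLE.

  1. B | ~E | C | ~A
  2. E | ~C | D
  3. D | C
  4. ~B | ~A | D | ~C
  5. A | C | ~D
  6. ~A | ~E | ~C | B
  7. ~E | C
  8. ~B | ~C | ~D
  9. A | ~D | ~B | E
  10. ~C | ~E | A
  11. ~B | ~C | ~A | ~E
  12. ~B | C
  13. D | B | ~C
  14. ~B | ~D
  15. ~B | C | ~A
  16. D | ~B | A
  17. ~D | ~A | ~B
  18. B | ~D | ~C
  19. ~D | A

A=1, B=0, C=0, D=1, E=0

Try D = 1.
Unit clause (~B) forces B = 0.
Unit clause (~C) forces C = 0.
Unit clause (A) forces A = 1.
Unit clause (~E) forces E = 0.
Every clause now holds.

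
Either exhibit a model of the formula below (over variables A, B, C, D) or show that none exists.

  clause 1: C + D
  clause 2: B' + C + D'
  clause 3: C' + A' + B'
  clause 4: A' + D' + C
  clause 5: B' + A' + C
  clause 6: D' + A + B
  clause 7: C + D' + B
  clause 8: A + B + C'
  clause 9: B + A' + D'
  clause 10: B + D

Try C = 1.
Try A = 0.
The clause (B) is unit, so B = 1.
No clause remains; D is free.

A ↦ 0, B ↦ 1, C ↦ 1, D ↦ 0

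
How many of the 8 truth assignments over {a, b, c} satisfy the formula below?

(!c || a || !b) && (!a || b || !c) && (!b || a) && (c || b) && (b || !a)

There are 2^3 = 8 truth assignments over (a, b, c).
Check each against the 5 clauses (columns in the order a, b, c):
  F F F  ✗ fails (c || b)
  F F T  ✓ satisfies all
  F T F  ✗ fails (!b || a)
  F T T  ✗ fails (!c || a || !b)
  T F F  ✗ fails (c || b)
  T F T  ✗ fails (!a || b || !c)
  T T F  ✓ satisfies all
  T T T  ✓ satisfies all
3 of the 8 rows are models.

3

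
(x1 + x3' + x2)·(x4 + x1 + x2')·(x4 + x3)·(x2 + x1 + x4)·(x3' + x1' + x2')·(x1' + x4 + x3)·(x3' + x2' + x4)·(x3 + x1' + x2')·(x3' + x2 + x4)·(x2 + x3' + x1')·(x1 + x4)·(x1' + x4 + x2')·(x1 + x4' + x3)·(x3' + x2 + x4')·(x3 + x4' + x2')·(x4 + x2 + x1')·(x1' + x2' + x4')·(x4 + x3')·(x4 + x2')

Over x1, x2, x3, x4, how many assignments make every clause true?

2

There are 2^4 = 16 truth assignments over (x1, x2, x3, x4).
Check each against the 19 clauses (columns in the order x1, x2, x3, x4):
  F F F F  ✗ fails (x4 + x3)
  F F F T  ✗ fails (x1 + x4' + x3)
  F F T F  ✗ fails (x1 + x3' + x2)
  F F T T  ✗ fails (x1 + x3' + x2)
  F T F F  ✗ fails (x4 + x1 + x2')
  F T F T  ✗ fails (x1 + x4' + x3)
  F T T F  ✗ fails (x4 + x1 + x2')
  F T T T  ✓ satisfies all
  T F F F  ✗ fails (x4 + x3)
  T F F T  ✓ satisfies all
  T F T F  ✗ fails (x3' + x2 + x4)
  T F T T  ✗ fails (x2 + x3' + x1')
  T T F F  ✗ fails (x4 + x3)
  T T F T  ✗ fails (x3 + x1' + x2')
  T T T F  ✗ fails (x3' + x1' + x2')
  T T T T  ✗ fails (x3' + x1' + x2')
2 of the 16 rows are models.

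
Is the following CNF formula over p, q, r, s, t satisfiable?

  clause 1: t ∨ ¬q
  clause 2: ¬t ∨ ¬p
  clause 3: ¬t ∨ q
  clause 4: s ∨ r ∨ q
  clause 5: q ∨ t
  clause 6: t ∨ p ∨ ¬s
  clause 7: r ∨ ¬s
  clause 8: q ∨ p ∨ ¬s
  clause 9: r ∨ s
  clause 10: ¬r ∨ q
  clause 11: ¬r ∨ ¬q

Try t = True.
From the singleton clause (¬p), p = False.
From the singleton clause (q), q = True.
From the singleton clause (¬r), r = False.
From the singleton clause (¬s), s = False.
That conflicts with the unit clause (s).
Backtrack on t: now try t = False.
From the singleton clause (¬q), q = False.
That conflicts with the unit clause (q).
Either choice for t ends in contradiction.
No assignment satisfies every clause.

Unsatisfiable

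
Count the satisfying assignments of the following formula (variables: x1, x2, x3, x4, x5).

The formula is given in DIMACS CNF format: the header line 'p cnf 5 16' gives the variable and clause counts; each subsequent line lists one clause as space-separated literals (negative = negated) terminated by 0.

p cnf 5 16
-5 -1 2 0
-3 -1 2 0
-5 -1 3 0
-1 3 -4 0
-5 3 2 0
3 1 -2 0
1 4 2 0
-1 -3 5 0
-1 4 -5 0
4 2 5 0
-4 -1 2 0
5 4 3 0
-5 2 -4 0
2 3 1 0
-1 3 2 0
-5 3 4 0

6

There are 2^5 = 32 truth assignments over (x1, x2, x3, x4, x5).
Split on x5. With x5 = True, the clauses containing x5 are satisfied and ¬x5 drops from the rest; 3 of the 2^4 = 16 assignments to the other variables satisfy what remains.
With x5 = False, by the same count on the reduced clause set, 3 assignments work.
(One model: x1=F, x2=F, x3=T, x4=T, x5=F.)
Total: 3 + 3 = 6.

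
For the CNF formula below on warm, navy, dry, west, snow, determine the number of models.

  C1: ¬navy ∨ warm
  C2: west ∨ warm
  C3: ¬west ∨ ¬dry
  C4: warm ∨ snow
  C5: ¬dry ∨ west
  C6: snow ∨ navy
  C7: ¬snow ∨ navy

There are 2^5 = 32 truth assignments over (warm, navy, dry, west, snow).
Split on dry. With dry = True, the clauses containing dry are satisfied and ¬dry drops from the rest; 0 of the 2^4 = 16 assignments to the other variables satisfy what remains.
With dry = False, by the same count on the reduced clause set, 4 assignments work.
(One model: warm=T, navy=T, dry=F, west=F, snow=F.)
Total: 0 + 4 = 4.

4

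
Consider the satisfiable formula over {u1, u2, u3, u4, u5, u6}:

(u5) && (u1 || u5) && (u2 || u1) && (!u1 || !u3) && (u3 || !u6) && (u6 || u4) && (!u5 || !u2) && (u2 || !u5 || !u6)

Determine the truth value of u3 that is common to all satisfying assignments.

False

Suppose u3 = true.
The clause (u5) is unit, so u5 = true.
The clause (!u1) is unit, so u1 = false.
The clause (u2) is unit, so u2 = true.
Now (!u2) is unsatisfied and unit — conflict.
So every satisfying assignment has u3 = False.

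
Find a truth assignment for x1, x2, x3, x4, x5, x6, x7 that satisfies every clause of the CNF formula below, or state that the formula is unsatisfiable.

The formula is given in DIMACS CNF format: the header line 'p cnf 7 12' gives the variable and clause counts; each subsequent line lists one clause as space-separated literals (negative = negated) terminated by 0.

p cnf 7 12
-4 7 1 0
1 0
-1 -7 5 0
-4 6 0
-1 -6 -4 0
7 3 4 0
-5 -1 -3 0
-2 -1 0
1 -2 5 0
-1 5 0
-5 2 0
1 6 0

From the singleton clause (x1), x1 = True.
From the singleton clause (¬x2), x2 = False.
From the singleton clause (x5), x5 = True.
But (¬x5) is also a unit clause — contradiction.

UNSATISFIABLE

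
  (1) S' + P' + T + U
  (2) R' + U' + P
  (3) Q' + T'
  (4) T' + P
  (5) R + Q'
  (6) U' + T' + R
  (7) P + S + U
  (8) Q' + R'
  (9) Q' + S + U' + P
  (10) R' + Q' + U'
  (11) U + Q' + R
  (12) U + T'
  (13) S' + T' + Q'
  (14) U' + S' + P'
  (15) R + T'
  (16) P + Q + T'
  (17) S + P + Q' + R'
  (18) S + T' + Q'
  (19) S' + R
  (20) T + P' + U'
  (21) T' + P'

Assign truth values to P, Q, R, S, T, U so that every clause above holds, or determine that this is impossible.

P ↦ 1; Q ↦ 0; R ↦ 1; S ↦ 0; T ↦ 0; U ↦ 0

Case Q = 0:
Case T = 0:
Case S = 0:
Case P = 1:
(U') alone gives U = 0.
Every clause is now satisfied; R is unconstrained.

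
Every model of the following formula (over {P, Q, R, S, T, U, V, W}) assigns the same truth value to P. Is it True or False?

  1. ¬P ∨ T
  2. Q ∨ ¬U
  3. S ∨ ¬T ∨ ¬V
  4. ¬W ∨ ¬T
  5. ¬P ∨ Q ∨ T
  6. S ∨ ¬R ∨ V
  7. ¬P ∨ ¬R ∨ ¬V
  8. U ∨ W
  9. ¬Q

False

Suppose P = True.
From the singleton clause (T), T = True.
From the singleton clause (¬W), W = False.
From the singleton clause (U), U = True.
From the singleton clause (Q), Q = True.
But (¬Q) is also a unit clause — contradiction.
So every satisfying assignment has P = False.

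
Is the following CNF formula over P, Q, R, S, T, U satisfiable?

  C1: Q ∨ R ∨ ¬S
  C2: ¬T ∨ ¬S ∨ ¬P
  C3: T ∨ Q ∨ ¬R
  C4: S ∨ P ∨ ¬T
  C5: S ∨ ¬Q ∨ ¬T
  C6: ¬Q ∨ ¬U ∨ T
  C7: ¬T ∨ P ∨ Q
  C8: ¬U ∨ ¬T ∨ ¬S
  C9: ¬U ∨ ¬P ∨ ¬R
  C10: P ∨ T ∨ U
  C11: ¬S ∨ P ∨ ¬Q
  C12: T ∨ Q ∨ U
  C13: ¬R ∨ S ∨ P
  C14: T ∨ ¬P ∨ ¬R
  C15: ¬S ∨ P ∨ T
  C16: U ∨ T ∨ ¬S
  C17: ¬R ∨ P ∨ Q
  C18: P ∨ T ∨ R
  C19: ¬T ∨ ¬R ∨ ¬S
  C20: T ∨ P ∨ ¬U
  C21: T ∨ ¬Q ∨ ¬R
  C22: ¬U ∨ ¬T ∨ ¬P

Satisfiable

Try Q = False.
Try R = False.
The clause (¬S) is unit, so S = False.
Try P = True.
Try T = True.
The clause (¬U) is unit, so U = False.
Every clause now holds.
A satisfying assignment: P: True, Q: False, R: False, S: False, T: True, U: False.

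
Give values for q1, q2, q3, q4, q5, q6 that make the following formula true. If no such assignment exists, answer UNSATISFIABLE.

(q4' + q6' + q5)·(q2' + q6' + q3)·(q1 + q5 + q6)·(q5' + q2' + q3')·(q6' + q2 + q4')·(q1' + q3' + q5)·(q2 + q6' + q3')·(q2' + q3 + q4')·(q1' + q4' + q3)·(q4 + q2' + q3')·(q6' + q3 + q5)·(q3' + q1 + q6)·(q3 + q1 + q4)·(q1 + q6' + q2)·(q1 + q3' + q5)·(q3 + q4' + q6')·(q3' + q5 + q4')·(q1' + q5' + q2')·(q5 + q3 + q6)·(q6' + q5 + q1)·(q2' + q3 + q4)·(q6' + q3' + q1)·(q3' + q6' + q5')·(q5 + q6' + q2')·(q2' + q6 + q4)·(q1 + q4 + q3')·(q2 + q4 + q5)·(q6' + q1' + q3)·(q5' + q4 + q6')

Branch on q4: set q4 = 0.
Branch on q2: set q2 = 0.
The clause (q5) is unit, so q5 = 1.
The clause (q6') is unit, so q6 = 0.
Branch on q3: set q3 = 1.
The clause (q1) is unit, so q1 = 1.
This assignment satisfies each clause.

q1 ↦ 1,  q2 ↦ 0,  q3 ↦ 1,  q4 ↦ 0,  q5 ↦ 1,  q6 ↦ 0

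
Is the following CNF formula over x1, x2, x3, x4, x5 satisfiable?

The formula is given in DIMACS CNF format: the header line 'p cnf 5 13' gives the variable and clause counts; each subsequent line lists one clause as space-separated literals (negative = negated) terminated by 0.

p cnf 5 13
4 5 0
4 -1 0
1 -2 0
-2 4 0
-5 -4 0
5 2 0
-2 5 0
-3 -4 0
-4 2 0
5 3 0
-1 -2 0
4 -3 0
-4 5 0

Yes

Try x4 = False.
The clause (x5) is unit, so x5 = True.
The clause (¬x1) is unit, so x1 = False.
The clause (¬x2) is unit, so x2 = False.
The clause (¬x3) is unit, so x3 = False.
This assignment satisfies each clause.
A satisfying assignment: x1: False, x2: False, x3: False, x4: False, x5: True.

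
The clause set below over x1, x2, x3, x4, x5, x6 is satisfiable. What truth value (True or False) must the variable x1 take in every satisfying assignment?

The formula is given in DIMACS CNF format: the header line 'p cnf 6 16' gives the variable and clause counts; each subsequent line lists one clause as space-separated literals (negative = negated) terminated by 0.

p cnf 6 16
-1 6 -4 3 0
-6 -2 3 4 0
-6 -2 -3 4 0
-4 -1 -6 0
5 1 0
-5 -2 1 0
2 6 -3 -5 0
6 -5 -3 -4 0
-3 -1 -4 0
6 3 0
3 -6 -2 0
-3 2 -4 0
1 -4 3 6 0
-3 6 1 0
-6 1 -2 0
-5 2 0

True

Suppose x1 = False.
Unit clause (x5) forces x5 = True.
Unit clause (¬x2) forces x2 = False.
Now (x2) is unsatisfied and unit — conflict.
So every satisfying assignment has x1 = True.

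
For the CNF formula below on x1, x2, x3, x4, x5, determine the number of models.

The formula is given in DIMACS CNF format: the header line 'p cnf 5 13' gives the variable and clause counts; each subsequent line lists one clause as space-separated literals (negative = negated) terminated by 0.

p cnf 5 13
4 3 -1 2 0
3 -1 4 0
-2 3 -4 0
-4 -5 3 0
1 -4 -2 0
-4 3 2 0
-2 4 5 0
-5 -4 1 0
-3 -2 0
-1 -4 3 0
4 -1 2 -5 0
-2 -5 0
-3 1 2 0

5

There are 2^5 = 32 truth assignments over (x1, x2, x3, x4, x5).
Split on x5. With x5 = True, the clauses containing x5 are satisfied and ¬x5 drops from the rest; 2 of the 2^4 = 16 assignments to the other variables satisfy what remains.
With x5 = False, by the same count on the reduced clause set, 3 assignments work.
(One model: x1=F, x2=F, x3=F, x4=F, x5=F.)
Total: 2 + 3 = 5.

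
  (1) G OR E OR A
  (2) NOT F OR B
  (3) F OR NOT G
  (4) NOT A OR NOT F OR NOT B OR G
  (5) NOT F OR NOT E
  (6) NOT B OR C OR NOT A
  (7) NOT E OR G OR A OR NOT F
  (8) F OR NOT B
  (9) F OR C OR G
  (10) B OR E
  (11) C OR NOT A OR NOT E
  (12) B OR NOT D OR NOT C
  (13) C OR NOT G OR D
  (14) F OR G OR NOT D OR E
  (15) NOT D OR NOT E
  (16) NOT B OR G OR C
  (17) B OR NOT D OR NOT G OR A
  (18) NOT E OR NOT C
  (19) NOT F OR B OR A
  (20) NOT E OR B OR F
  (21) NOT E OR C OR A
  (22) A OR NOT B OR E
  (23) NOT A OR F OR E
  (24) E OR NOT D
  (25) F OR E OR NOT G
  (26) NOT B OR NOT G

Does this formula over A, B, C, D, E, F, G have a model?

No, unsatisfiable

Try F = false.
Unit clause (NOT G) forces G = false.
Unit clause (NOT B) forces B = false.
Unit clause (C) forces C = true.
Unit clause (E) forces E = true.
Now (NOT E) is unsatisfied and unit — conflict.
Undo F and try F = true.
Unit clause (B) forces B = true.
Unit clause (NOT E) forces E = false.
Unit clause (A) forces A = true.
Unit clause (G) forces G = true.
Now (NOT G) is unsatisfied and unit — conflict.
Either choice for F ends in contradiction.
No assignment satisfies every clause.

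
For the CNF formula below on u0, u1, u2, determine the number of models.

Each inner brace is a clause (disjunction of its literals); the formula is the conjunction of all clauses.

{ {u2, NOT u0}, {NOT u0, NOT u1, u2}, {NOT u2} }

There are 2^3 = 8 truth assignments over (u0, u1, u2).
Split on u1. With u1 = true, the clauses containing u1 are satisfied and NOT u1 drops from the rest; 1 of the 2^2 = 4 assignments to the other variables satisfy what remains.
With u1 = false, by the same count on the reduced clause set, 1 assignment works.
Total: 1 + 1 = 2.

2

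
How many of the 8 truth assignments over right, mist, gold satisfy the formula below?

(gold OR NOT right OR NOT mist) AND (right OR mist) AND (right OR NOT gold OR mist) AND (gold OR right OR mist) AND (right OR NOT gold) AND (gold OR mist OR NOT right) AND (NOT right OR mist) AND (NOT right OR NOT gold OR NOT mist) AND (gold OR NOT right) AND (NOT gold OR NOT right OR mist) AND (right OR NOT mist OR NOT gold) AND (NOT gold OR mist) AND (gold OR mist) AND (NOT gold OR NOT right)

There are 2^3 = 8 truth assignments over (right, mist, gold).
Split on right. With right = true, the clauses containing right are satisfied and NOT right drops from the rest; 0 of the 2^2 = 4 assignments to the other variables satisfy what remains.
With right = false, by the same count on the reduced clause set, 1 assignment works.
(One model: right=F, mist=T, gold=F.)
Total: 0 + 1 = 1.

1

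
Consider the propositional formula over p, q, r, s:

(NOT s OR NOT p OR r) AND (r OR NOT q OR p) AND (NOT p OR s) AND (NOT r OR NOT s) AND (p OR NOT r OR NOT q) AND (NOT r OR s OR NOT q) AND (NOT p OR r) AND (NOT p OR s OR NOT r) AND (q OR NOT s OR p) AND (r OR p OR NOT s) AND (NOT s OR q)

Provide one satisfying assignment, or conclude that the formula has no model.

Suppose p = false.
Suppose r = true.
Unit clause (NOT s) forces s = false.
Unit clause (NOT q) forces q = false.
This assignment satisfies each clause.

p ↦ false,  q ↦ false,  r ↦ true,  s ↦ false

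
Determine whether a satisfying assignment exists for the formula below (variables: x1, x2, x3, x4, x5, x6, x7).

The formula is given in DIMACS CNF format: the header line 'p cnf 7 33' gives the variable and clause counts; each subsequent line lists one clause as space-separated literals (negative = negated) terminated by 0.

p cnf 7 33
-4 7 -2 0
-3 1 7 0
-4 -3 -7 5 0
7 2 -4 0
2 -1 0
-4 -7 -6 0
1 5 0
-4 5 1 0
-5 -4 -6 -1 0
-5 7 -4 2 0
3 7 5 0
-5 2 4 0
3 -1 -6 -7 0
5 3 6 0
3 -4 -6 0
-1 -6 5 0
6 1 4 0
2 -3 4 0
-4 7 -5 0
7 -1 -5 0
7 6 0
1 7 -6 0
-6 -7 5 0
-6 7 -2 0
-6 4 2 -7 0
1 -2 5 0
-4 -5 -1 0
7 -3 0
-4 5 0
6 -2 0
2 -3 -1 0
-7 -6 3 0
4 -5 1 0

Case x2 = False:
From the singleton clause (¬x1), x1 = False.
From the singleton clause (x5), x5 = True.
From the singleton clause (x4), x4 = True.
From the singleton clause (x7), x7 = True.
From the singleton clause (¬x6), x6 = False.
All clauses hold; x3 can take either value.
A satisfying assignment: x1=False,  x2=False,  x3=False,  x4=True,  x5=True,  x6=False,  x7=True.

Satisfiable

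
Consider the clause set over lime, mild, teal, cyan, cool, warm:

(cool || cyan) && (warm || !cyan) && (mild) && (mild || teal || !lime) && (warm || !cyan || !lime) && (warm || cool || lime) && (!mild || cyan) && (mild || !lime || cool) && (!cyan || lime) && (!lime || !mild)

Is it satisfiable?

No

(mild) alone gives mild = true.
(cyan) alone gives cyan = true.
(warm) alone gives warm = true.
(lime) alone gives lime = true.
That conflicts with the unit clause (!lime).
No assignment satisfies every clause.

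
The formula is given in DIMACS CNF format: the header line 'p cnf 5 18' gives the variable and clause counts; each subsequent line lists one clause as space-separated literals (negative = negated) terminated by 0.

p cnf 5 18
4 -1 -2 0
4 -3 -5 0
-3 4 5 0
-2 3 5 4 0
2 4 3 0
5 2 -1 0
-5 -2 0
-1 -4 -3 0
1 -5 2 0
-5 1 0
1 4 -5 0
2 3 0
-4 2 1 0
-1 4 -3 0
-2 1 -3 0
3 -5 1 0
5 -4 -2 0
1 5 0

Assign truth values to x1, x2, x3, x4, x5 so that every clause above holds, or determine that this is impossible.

UNSATISFIABLE

Suppose x5 = False.
The clause (x1) is unit, so x1 = True.
The clause (x2) is unit, so x2 = True.
The clause (x4) is unit, so x4 = True.
That conflicts with the unit clause (¬x4).
Undo x5 and try x5 = True.
The clause (¬x2) is unit, so x2 = False.
The clause (x1) is unit, so x1 = True.
The clause (x3) is unit, so x3 = True.
The clause (x4) is unit, so x4 = True.
That conflicts with the unit clause (¬x4).
Either choice for x5 ends in contradiction.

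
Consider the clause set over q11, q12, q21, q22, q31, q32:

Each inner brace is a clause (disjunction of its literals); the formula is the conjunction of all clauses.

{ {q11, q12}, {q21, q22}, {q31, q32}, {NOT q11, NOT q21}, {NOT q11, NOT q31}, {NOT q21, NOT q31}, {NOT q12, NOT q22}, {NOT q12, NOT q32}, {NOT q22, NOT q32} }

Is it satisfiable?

Unsatisfiable

Branch on q11: set q11 = true.
From the singleton clause (NOT q21), q21 = false.
From the singleton clause (q22), q22 = true.
From the singleton clause (NOT q31), q31 = false.
From the singleton clause (q32), q32 = true.
Now (NOT q32) is unsatisfied and unit — conflict.
Backtrack on q11: now try q11 = false.
From the singleton clause (q12), q12 = true.
From the singleton clause (NOT q22), q22 = false.
From the singleton clause (q21), q21 = true.
From the singleton clause (NOT q31), q31 = false.
From the singleton clause (q32), q32 = true.
Now (NOT q32) is unsatisfied and unit — conflict.
Either choice for q11 ends in contradiction.
No assignment satisfies every clause.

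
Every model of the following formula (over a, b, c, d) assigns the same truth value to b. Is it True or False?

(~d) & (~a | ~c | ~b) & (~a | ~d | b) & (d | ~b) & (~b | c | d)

Suppose b = 1.
From the singleton clause (~d), d = 0.
That conflicts with the unit clause (d).
So every satisfying assignment has b = False.

False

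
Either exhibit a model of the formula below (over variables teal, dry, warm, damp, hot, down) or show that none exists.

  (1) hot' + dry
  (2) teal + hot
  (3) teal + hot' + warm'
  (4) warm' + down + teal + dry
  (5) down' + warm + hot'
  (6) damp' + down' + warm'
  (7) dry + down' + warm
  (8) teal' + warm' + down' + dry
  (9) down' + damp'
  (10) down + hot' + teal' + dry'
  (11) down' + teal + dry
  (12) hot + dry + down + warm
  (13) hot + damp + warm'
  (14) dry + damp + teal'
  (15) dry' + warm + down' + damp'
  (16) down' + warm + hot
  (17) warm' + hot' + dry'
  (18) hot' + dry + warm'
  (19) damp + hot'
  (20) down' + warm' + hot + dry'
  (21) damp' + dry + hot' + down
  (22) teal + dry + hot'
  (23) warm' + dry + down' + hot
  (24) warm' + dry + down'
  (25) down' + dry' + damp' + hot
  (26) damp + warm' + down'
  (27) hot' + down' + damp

teal ↦ 1, dry ↦ 1, warm ↦ 0, damp ↦ 1, hot ↦ 0, down ↦ 0

Branch on hot: set hot = 0.
Unit clause (teal) forces teal = 1.
Branch on down: set down = 0.
Branch on dry: set dry = 1.
Branch on damp: set damp = 1.
Every clause is now satisfied; warm is unconstrained.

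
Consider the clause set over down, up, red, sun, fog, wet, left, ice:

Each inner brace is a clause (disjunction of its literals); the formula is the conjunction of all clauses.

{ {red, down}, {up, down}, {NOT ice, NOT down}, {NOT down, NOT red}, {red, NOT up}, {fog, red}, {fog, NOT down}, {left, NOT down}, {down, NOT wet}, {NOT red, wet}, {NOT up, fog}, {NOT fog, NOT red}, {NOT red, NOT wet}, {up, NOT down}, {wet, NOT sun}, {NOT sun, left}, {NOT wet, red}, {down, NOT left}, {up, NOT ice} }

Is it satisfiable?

Try red = true.
The clause (NOT down) is unit, so down = false.
The clause (up) is unit, so up = true.
The clause (NOT wet) is unit, so wet = false.
Now (wet) is unsatisfied and unit — conflict.
So red must be the other value — set red = false.
The clause (down) is unit, so down = true.
The clause (NOT ice) is unit, so ice = false.
The clause (NOT up) is unit, so up = false.
Now (up) is unsatisfied and unit — conflict.
Both values of red lead to a conflict.
No assignment satisfies every clause.

No, unsatisfiable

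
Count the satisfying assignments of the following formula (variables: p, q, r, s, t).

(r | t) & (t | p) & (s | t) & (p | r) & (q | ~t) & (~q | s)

There are 2^5 = 32 truth assignments over (p, q, r, s, t).
Split on s. With s = 1, the clauses containing s are satisfied and ~s drops from the rest; 5 of the 2^4 = 16 assignments to the other variables satisfy what remains.
With s = 0, by the same count on the reduced clause set, 0 assignments work.
(One model: p=F, q=T, r=T, s=T, t=T.)
Total: 5 + 0 = 5.

5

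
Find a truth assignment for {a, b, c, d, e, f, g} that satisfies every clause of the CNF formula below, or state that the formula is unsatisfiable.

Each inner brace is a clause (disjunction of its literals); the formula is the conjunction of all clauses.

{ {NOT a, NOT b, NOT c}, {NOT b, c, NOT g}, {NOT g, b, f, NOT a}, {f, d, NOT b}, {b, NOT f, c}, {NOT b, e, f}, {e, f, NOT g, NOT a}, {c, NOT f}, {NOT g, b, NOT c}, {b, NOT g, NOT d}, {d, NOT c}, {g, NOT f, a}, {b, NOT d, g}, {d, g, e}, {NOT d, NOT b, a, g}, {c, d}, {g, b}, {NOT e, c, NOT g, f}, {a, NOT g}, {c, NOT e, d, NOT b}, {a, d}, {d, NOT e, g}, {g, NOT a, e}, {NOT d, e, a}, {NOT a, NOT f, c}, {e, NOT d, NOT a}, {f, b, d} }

a: true; b: true; c: false; d: true; e: true; f: false; g: false

Try c = false.
Unit clause (NOT f) forces f = false.
Unit clause (d) forces d = true.
Try b = true.
Unit clause (NOT g) forces g = false.
Unit clause (e) forces e = true.
Unit clause (a) forces a = true.
This assignment satisfies each clause.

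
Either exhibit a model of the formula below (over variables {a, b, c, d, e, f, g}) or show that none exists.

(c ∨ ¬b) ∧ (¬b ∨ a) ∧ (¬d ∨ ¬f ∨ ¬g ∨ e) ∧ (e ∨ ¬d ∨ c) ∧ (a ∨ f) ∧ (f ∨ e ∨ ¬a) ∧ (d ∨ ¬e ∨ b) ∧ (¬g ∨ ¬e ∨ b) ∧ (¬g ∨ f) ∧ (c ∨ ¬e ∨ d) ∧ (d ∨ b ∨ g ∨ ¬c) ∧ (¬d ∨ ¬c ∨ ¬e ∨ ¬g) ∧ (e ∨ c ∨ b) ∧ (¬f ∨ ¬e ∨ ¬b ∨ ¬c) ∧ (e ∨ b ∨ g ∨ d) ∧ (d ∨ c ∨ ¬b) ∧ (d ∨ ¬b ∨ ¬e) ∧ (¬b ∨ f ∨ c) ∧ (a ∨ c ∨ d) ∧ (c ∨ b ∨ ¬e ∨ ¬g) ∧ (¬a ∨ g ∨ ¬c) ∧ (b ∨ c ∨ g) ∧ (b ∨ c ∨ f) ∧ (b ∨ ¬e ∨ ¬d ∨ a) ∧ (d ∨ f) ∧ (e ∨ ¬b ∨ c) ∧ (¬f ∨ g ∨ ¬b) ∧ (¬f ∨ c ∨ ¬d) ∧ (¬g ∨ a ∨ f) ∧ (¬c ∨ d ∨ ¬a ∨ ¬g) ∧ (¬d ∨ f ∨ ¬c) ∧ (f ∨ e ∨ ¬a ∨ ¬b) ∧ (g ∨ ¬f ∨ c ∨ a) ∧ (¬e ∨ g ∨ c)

Branch on c: set c = True.
Branch on b: set b = False.
Branch on a: set a = False.
The clause (f) is unit, so f = True.
Branch on d: set d = False.
The clause (¬e) is unit, so e = False.
The clause (g) is unit, so g = True.
Every clause now holds.

a=False; b=False; c=True; d=False; e=False; f=True; g=True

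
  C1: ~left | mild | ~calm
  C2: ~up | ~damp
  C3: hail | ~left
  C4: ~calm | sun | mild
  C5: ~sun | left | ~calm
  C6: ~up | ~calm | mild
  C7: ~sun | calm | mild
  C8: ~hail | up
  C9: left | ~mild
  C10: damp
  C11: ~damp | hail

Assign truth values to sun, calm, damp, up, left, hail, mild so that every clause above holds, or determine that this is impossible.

UNSATISFIABLE

(damp) alone gives damp = 1.
(~up) alone gives up = 0.
(~hail) alone gives hail = 0.
Now (hail) is unsatisfied and unit — conflict.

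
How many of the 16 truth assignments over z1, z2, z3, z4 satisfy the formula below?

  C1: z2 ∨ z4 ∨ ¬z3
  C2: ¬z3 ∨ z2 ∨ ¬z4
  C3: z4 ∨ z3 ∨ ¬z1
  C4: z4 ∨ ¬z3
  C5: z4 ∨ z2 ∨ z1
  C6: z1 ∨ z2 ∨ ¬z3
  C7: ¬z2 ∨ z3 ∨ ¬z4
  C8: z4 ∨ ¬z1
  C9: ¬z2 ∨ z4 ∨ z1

There are 2^4 = 16 truth assignments over (z1, z2, z3, z4).
Check each against the 9 clauses (columns in the order z1, z2, z3, z4):
  F F F F  ✗ fails (z4 ∨ z2 ∨ z1)
  F F F T  ✓ satisfies all
  F F T F  ✗ fails (z2 ∨ z4 ∨ ¬z3)
  F F T T  ✗ fails (¬z3 ∨ z2 ∨ ¬z4)
  F T F F  ✗ fails (¬z2 ∨ z4 ∨ z1)
  F T F T  ✗ fails (¬z2 ∨ z3 ∨ ¬z4)
  F T T F  ✗ fails (z4 ∨ ¬z3)
  F T T T  ✓ satisfies all
  T F F F  ✗ fails (z4 ∨ z3 ∨ ¬z1)
  T F F T  ✓ satisfies all
  T F T F  ✗ fails (z2 ∨ z4 ∨ ¬z3)
  T F T T  ✗ fails (¬z3 ∨ z2 ∨ ¬z4)
  T T F F  ✗ fails (z4 ∨ z3 ∨ ¬z1)
  T T F T  ✗ fails (¬z2 ∨ z3 ∨ ¬z4)
  T T T F  ✗ fails (z4 ∨ ¬z3)
  T T T T  ✓ satisfies all
4 of the 16 rows are models.

4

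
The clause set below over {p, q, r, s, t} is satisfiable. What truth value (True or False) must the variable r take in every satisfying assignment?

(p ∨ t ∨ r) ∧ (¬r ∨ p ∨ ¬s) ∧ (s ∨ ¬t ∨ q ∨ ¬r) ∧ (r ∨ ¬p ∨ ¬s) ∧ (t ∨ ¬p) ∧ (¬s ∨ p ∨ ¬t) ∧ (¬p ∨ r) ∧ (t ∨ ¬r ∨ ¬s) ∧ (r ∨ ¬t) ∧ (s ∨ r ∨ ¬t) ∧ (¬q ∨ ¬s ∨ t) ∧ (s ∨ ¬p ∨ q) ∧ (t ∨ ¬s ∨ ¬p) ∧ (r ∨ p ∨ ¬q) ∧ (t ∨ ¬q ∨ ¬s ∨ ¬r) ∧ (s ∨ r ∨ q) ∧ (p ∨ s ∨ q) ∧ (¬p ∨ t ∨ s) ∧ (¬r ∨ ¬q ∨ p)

True

Suppose r = False.
From the singleton clause (¬p), p = False.
From the singleton clause (t), t = True.
Now (¬t) is unsatisfied and unit — conflict.
So every satisfying assignment has r = True.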